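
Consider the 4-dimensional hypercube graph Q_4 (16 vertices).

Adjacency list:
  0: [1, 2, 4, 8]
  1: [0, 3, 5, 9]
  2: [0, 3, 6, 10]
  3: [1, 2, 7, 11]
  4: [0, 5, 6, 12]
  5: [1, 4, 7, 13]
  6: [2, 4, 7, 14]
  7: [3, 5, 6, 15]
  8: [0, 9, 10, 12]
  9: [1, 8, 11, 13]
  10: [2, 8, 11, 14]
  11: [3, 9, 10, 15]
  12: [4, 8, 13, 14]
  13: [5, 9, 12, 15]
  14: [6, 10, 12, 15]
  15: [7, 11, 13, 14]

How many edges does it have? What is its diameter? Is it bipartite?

The 4-dimensional hypercube Q_4 has 16 vertices and each vertex has degree 4.
Total edges = 16 * 4 / 2 = 32.
Diameter = 4 (max Hamming distance between binary labels).
Hypercubes are bipartite (partition by parity of binary representation).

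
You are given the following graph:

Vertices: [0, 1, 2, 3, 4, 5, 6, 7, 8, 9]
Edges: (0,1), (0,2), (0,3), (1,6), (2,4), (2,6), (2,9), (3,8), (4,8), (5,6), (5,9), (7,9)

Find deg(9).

Vertex 9 has neighbors [2, 5, 7], so deg(9) = 3.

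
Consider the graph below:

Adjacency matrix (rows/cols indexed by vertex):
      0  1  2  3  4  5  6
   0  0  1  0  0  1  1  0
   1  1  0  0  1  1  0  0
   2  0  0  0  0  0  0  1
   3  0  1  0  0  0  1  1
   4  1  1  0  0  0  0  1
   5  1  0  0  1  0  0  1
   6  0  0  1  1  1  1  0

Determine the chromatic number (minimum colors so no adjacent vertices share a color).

The graph has a maximum clique of size 3 (lower bound on chromatic number).
A valid 3-coloring: {0: 0, 1: 1, 2: 1, 3: 2, 4: 2, 5: 1, 6: 0}.
Chromatic number = 3.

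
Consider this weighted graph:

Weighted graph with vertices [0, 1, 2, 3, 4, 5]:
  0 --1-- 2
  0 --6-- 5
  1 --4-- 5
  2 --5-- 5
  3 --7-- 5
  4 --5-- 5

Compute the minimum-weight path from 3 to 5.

Using Dijkstra's algorithm from vertex 3:
Shortest path: 3 -> 5
Total weight: 7 = 7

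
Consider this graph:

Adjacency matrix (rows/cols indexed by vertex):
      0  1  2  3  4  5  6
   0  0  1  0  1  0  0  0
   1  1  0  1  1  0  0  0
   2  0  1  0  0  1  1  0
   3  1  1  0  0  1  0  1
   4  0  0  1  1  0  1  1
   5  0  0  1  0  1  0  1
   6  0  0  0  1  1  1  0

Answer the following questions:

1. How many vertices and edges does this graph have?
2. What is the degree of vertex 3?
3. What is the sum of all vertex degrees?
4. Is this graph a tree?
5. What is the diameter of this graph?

Count: 7 vertices, 11 edges.
Vertex 3 has neighbors [0, 1, 4, 6], degree = 4.
Handshaking lemma: 2 * 11 = 22.
A tree on 7 vertices has 6 edges. This graph has 11 edges (5 extra). Not a tree.
Diameter (longest shortest path) = 3.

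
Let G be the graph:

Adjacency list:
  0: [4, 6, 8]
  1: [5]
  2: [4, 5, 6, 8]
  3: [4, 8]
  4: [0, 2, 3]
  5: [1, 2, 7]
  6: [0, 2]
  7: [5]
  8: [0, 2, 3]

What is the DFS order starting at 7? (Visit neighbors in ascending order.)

DFS from vertex 7 (neighbors processed in ascending order):
Visit order: 7, 5, 1, 2, 4, 0, 6, 8, 3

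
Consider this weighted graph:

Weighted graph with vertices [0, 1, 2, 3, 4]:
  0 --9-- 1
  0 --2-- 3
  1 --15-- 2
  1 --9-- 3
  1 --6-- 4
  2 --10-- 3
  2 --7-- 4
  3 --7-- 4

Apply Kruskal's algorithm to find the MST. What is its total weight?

Applying Kruskal's algorithm (sort edges by weight, add if no cycle):
  Add (0,3) w=2
  Add (1,4) w=6
  Add (2,4) w=7
  Add (3,4) w=7
  Skip (0,1) w=9 (creates cycle)
  Skip (1,3) w=9 (creates cycle)
  Skip (2,3) w=10 (creates cycle)
  Skip (1,2) w=15 (creates cycle)
MST weight = 22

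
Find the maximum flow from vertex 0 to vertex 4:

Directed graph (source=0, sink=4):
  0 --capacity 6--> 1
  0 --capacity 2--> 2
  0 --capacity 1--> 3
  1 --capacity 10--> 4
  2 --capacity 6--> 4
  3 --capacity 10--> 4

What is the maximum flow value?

Computing max flow:
  Flow on (0->1): 6/6
  Flow on (0->2): 2/2
  Flow on (0->3): 1/1
  Flow on (1->4): 6/10
  Flow on (2->4): 2/6
  Flow on (3->4): 1/10
Maximum flow = 9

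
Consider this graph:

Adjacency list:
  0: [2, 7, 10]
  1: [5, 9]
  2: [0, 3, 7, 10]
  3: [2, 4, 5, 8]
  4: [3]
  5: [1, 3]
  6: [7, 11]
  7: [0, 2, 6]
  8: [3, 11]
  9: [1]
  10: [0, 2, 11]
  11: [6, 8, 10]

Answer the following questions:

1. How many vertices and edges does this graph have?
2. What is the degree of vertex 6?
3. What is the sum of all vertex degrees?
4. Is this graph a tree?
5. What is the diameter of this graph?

Count: 12 vertices, 15 edges.
Vertex 6 has neighbors [7, 11], degree = 2.
Handshaking lemma: 2 * 15 = 30.
A tree on 12 vertices has 11 edges. This graph has 15 edges (4 extra). Not a tree.
Diameter (longest shortest path) = 6.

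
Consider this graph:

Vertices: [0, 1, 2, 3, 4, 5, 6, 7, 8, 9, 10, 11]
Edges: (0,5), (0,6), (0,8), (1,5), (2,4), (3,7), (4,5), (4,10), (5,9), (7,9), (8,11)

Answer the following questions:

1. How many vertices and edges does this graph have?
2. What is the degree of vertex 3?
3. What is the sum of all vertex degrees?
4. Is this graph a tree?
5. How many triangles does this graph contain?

Count: 12 vertices, 11 edges.
Vertex 3 has neighbors [7], degree = 1.
Handshaking lemma: 2 * 11 = 22.
A graph is a tree iff it is connected and has exactly n-1 edges. This graph is connected (all 12 vertices in one component) and has 12-1 = 11 edges. It is a tree.
Number of triangles = 0.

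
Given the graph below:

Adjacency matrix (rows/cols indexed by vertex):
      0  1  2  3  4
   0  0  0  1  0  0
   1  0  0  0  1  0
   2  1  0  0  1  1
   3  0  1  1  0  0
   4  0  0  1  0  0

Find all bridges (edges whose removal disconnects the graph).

A bridge is an edge whose removal increases the number of connected components.
Bridges found: (0,2), (1,3), (2,3), (2,4)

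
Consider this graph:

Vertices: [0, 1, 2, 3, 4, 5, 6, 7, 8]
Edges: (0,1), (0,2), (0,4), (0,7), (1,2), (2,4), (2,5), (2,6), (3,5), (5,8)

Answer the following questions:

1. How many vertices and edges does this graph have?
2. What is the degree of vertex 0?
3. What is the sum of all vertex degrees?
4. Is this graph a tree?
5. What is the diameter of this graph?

Count: 9 vertices, 10 edges.
Vertex 0 has neighbors [1, 2, 4, 7], degree = 4.
Handshaking lemma: 2 * 10 = 20.
A tree on 9 vertices has 8 edges. This graph has 10 edges (2 extra). Not a tree.
Diameter (longest shortest path) = 4.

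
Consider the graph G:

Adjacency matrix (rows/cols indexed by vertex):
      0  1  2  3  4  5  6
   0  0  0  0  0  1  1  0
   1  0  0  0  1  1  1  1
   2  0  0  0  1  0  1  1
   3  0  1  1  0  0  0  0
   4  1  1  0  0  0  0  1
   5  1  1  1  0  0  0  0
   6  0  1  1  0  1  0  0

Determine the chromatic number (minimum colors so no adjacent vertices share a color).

The graph has a maximum clique of size 3 (lower bound on chromatic number).
A valid 3-coloring: {0: 0, 1: 0, 2: 0, 3: 1, 4: 1, 5: 1, 6: 2}.
Chromatic number = 3.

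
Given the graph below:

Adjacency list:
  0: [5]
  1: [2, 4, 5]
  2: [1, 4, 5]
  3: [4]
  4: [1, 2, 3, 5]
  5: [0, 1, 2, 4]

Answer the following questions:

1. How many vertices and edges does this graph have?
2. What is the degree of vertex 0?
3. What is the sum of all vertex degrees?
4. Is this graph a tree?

Count: 6 vertices, 8 edges.
Vertex 0 has neighbors [5], degree = 1.
Handshaking lemma: 2 * 8 = 16.
A tree on 6 vertices has 5 edges. This graph has 8 edges (3 extra). Not a tree.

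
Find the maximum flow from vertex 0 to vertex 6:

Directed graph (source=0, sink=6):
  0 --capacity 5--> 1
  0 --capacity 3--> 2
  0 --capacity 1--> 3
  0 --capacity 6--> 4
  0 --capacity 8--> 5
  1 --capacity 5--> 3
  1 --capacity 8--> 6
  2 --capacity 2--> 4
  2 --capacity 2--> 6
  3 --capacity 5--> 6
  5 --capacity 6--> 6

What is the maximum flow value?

Computing max flow:
  Flow on (0->1): 5/5
  Flow on (0->2): 2/3
  Flow on (0->3): 1/1
  Flow on (0->5): 6/8
  Flow on (1->6): 5/8
  Flow on (2->6): 2/2
  Flow on (3->6): 1/5
  Flow on (5->6): 6/6
Maximum flow = 14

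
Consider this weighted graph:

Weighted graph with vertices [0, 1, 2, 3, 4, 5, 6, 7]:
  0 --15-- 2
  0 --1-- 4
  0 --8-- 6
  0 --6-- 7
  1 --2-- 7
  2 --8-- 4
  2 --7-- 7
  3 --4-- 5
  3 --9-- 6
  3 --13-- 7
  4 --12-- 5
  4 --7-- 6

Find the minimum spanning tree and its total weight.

Applying Kruskal's algorithm (sort edges by weight, add if no cycle):
  Add (0,4) w=1
  Add (1,7) w=2
  Add (3,5) w=4
  Add (0,7) w=6
  Add (2,7) w=7
  Add (4,6) w=7
  Skip (0,6) w=8 (creates cycle)
  Skip (2,4) w=8 (creates cycle)
  Add (3,6) w=9
  Skip (4,5) w=12 (creates cycle)
  Skip (3,7) w=13 (creates cycle)
  Skip (0,2) w=15 (creates cycle)
MST weight = 36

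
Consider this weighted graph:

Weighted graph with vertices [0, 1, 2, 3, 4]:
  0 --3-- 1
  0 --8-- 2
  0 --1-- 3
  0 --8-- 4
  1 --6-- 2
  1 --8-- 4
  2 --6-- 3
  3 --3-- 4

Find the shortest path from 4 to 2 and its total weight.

Using Dijkstra's algorithm from vertex 4:
Shortest path: 4 -> 3 -> 2
Total weight: 3 + 6 = 9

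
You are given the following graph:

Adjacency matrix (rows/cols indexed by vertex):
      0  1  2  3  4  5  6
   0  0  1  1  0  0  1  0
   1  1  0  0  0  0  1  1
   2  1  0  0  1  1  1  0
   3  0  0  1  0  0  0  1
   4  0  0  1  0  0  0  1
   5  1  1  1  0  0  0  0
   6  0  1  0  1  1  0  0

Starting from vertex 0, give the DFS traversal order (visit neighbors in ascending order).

DFS from vertex 0 (neighbors processed in ascending order):
Visit order: 0, 1, 5, 2, 3, 6, 4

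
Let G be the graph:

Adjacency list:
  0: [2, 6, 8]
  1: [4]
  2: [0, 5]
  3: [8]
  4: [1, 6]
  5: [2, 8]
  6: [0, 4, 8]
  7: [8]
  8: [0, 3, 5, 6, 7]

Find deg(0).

Vertex 0 has neighbors [2, 6, 8], so deg(0) = 3.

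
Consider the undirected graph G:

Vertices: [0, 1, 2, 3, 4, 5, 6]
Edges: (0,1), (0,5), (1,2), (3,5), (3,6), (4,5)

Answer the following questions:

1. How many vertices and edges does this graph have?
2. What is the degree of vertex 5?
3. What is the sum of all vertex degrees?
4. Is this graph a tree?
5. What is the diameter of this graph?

Count: 7 vertices, 6 edges.
Vertex 5 has neighbors [0, 3, 4], degree = 3.
Handshaking lemma: 2 * 6 = 12.
A graph is a tree iff it is connected and has exactly n-1 edges. This graph is connected (all 7 vertices in one component) and has 7-1 = 6 edges. It is a tree.
Diameter (longest shortest path) = 5.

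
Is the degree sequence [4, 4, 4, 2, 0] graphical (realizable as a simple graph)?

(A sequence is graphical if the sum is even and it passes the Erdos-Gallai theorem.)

Sum of degrees = 14. Sum is even but fails Erdos-Gallai. The sequence is NOT graphical.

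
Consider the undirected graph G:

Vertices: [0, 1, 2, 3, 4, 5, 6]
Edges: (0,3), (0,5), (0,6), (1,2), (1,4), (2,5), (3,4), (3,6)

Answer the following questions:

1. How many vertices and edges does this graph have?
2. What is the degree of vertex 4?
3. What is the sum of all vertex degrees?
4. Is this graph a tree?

Count: 7 vertices, 8 edges.
Vertex 4 has neighbors [1, 3], degree = 2.
Handshaking lemma: 2 * 8 = 16.
A tree on 7 vertices has 6 edges. This graph has 8 edges (2 extra). Not a tree.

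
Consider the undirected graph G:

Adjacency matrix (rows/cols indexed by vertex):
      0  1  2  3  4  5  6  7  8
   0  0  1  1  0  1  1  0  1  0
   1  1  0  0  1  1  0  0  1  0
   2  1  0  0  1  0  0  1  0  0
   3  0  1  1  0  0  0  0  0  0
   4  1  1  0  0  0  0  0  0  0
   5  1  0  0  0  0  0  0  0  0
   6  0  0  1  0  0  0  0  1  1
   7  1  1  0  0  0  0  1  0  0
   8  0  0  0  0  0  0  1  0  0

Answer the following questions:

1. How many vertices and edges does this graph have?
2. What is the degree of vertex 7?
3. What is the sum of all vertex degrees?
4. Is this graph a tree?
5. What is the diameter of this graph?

Count: 9 vertices, 12 edges.
Vertex 7 has neighbors [0, 1, 6], degree = 3.
Handshaking lemma: 2 * 12 = 24.
A tree on 9 vertices has 8 edges. This graph has 12 edges (4 extra). Not a tree.
Diameter (longest shortest path) = 4.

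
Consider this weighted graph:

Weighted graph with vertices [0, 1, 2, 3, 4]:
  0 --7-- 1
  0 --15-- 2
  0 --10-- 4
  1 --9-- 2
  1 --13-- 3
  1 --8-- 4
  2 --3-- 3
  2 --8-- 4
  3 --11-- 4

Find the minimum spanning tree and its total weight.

Applying Kruskal's algorithm (sort edges by weight, add if no cycle):
  Add (2,3) w=3
  Add (0,1) w=7
  Add (1,4) w=8
  Add (2,4) w=8
  Skip (1,2) w=9 (creates cycle)
  Skip (0,4) w=10 (creates cycle)
  Skip (3,4) w=11 (creates cycle)
  Skip (1,3) w=13 (creates cycle)
  Skip (0,2) w=15 (creates cycle)
MST weight = 26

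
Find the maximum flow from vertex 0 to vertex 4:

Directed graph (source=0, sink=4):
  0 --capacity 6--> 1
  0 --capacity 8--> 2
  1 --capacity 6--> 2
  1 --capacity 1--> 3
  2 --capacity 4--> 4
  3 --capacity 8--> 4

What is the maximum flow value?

Computing max flow:
  Flow on (0->1): 1/6
  Flow on (0->2): 4/8
  Flow on (1->3): 1/1
  Flow on (2->4): 4/4
  Flow on (3->4): 1/8
Maximum flow = 5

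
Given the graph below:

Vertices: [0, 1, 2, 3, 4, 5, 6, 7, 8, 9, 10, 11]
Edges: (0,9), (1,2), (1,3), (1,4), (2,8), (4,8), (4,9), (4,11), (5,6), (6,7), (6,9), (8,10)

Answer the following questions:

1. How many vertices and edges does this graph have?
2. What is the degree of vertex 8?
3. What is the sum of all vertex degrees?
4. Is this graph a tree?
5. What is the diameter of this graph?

Count: 12 vertices, 12 edges.
Vertex 8 has neighbors [2, 4, 10], degree = 3.
Handshaking lemma: 2 * 12 = 24.
A tree on 12 vertices has 11 edges. This graph has 12 edges (1 extra). Not a tree.
Diameter (longest shortest path) = 5.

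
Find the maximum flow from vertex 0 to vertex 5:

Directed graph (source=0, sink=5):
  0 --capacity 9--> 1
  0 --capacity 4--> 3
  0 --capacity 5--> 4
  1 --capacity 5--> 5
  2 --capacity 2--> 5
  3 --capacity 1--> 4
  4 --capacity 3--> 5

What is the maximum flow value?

Computing max flow:
  Flow on (0->1): 5/9
  Flow on (0->3): 1/4
  Flow on (0->4): 2/5
  Flow on (1->5): 5/5
  Flow on (3->4): 1/1
  Flow on (4->5): 3/3
Maximum flow = 8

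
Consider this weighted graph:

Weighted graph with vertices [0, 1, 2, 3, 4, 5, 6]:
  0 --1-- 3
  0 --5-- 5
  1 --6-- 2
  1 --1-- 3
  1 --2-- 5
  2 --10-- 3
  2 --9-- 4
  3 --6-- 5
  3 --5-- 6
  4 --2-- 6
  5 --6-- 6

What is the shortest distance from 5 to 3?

Using Dijkstra's algorithm from vertex 5:
Shortest path: 5 -> 1 -> 3
Total weight: 2 + 1 = 3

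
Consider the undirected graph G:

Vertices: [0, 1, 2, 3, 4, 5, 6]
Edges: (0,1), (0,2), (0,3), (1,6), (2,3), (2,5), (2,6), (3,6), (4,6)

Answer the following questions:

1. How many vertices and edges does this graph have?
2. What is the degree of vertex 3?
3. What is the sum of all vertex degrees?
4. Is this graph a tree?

Count: 7 vertices, 9 edges.
Vertex 3 has neighbors [0, 2, 6], degree = 3.
Handshaking lemma: 2 * 9 = 18.
A tree on 7 vertices has 6 edges. This graph has 9 edges (3 extra). Not a tree.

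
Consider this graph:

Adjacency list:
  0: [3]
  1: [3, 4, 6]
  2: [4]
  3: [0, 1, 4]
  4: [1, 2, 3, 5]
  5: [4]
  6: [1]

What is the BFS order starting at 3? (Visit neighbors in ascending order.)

BFS from vertex 3 (neighbors processed in ascending order):
Visit order: 3, 0, 1, 4, 6, 2, 5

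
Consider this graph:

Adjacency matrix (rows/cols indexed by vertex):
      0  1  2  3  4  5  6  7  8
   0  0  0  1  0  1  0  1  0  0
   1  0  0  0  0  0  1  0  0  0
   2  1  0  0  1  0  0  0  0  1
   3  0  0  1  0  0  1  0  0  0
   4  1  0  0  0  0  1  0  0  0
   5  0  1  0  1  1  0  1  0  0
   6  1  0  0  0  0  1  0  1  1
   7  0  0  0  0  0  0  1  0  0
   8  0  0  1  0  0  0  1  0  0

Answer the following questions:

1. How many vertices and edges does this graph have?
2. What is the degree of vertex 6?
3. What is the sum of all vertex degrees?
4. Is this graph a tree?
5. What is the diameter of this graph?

Count: 9 vertices, 11 edges.
Vertex 6 has neighbors [0, 5, 7, 8], degree = 4.
Handshaking lemma: 2 * 11 = 22.
A tree on 9 vertices has 8 edges. This graph has 11 edges (3 extra). Not a tree.
Diameter (longest shortest path) = 3.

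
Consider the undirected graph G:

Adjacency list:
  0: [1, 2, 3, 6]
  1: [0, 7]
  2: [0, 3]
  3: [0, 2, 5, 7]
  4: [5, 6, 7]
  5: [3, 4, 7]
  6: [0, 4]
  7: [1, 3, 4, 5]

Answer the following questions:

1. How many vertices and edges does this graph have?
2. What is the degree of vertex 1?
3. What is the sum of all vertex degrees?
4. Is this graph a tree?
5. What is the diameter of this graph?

Count: 8 vertices, 12 edges.
Vertex 1 has neighbors [0, 7], degree = 2.
Handshaking lemma: 2 * 12 = 24.
A tree on 8 vertices has 7 edges. This graph has 12 edges (5 extra). Not a tree.
Diameter (longest shortest path) = 3.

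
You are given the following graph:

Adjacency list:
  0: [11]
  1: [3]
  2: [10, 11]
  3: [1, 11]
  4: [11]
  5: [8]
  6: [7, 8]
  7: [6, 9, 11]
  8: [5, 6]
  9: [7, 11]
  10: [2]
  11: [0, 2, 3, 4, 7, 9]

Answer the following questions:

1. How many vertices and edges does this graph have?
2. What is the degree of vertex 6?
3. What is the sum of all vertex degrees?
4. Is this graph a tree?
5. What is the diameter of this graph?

Count: 12 vertices, 12 edges.
Vertex 6 has neighbors [7, 8], degree = 2.
Handshaking lemma: 2 * 12 = 24.
A tree on 12 vertices has 11 edges. This graph has 12 edges (1 extra). Not a tree.
Diameter (longest shortest path) = 6.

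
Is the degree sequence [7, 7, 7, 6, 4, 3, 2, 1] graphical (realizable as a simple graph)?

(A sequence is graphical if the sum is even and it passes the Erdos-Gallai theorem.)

Sum of degrees = 37. Sum is odd, so the sequence is NOT graphical.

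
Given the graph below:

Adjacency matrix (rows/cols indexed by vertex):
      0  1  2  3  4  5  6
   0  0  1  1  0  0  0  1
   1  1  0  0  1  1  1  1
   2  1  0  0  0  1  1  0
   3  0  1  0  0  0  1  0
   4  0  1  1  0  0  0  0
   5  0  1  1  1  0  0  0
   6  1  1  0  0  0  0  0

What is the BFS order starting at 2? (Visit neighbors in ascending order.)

BFS from vertex 2 (neighbors processed in ascending order):
Visit order: 2, 0, 4, 5, 1, 6, 3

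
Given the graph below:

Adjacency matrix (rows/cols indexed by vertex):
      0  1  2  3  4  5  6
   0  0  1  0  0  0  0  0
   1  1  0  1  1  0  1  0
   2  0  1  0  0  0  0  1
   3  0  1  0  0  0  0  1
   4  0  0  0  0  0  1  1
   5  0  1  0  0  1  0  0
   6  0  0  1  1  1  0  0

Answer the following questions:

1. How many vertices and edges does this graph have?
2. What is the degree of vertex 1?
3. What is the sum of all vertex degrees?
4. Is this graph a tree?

Count: 7 vertices, 8 edges.
Vertex 1 has neighbors [0, 2, 3, 5], degree = 4.
Handshaking lemma: 2 * 8 = 16.
A tree on 7 vertices has 6 edges. This graph has 8 edges (2 extra). Not a tree.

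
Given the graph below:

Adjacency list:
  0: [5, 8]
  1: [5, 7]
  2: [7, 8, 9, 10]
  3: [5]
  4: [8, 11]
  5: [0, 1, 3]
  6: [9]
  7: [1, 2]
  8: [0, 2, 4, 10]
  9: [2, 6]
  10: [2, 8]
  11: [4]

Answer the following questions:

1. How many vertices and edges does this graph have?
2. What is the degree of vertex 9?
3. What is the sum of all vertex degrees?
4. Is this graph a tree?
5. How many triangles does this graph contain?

Count: 12 vertices, 13 edges.
Vertex 9 has neighbors [2, 6], degree = 2.
Handshaking lemma: 2 * 13 = 26.
A tree on 12 vertices has 11 edges. This graph has 13 edges (2 extra). Not a tree.
Number of triangles = 1.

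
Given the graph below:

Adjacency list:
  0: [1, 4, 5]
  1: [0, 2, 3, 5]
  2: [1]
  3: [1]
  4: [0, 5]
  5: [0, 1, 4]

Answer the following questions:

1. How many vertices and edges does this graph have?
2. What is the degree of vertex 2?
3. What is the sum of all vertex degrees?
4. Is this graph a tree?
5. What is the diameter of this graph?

Count: 6 vertices, 7 edges.
Vertex 2 has neighbors [1], degree = 1.
Handshaking lemma: 2 * 7 = 14.
A tree on 6 vertices has 5 edges. This graph has 7 edges (2 extra). Not a tree.
Diameter (longest shortest path) = 3.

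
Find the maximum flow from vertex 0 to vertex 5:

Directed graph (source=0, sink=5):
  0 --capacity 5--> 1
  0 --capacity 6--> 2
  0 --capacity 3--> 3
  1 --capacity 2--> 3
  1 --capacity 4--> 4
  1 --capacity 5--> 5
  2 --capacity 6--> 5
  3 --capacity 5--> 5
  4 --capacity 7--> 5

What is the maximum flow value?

Computing max flow:
  Flow on (0->1): 5/5
  Flow on (0->2): 6/6
  Flow on (0->3): 3/3
  Flow on (1->5): 5/5
  Flow on (2->5): 6/6
  Flow on (3->5): 3/5
Maximum flow = 14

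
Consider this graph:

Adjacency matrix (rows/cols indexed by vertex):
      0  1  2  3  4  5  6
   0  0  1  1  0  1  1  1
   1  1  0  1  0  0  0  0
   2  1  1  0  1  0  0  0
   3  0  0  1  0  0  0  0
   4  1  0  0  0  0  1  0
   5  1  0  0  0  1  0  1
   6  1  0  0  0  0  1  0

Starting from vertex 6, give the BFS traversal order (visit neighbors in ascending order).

BFS from vertex 6 (neighbors processed in ascending order):
Visit order: 6, 0, 5, 1, 2, 4, 3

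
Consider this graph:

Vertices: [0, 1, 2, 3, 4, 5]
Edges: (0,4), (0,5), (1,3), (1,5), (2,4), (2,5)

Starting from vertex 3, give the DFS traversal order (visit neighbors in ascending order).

DFS from vertex 3 (neighbors processed in ascending order):
Visit order: 3, 1, 5, 0, 4, 2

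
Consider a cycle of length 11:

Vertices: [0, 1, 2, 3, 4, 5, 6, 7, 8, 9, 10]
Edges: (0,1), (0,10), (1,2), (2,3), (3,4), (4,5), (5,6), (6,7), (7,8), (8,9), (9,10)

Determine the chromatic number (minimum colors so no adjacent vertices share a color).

This is an odd cycle (C_11). Odd cycles are not bipartite (any 2-coloring forces two adjacent vertices to match), and 3 colors suffice.
Chromatic number = 3.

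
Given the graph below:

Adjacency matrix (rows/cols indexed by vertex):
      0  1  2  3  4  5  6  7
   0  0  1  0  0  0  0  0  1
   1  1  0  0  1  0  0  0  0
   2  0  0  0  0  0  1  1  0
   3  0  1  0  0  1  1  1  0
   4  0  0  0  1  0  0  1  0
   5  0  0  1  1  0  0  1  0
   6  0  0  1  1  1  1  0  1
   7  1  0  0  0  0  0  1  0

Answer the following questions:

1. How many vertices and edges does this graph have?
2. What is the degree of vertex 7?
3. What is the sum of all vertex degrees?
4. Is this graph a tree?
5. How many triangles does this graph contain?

Count: 8 vertices, 11 edges.
Vertex 7 has neighbors [0, 6], degree = 2.
Handshaking lemma: 2 * 11 = 22.
A tree on 8 vertices has 7 edges. This graph has 11 edges (4 extra). Not a tree.
Number of triangles = 3.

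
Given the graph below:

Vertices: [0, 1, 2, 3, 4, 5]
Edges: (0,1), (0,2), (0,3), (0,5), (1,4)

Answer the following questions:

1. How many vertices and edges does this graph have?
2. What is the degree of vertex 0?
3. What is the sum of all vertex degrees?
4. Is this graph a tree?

Count: 6 vertices, 5 edges.
Vertex 0 has neighbors [1, 2, 3, 5], degree = 4.
Handshaking lemma: 2 * 5 = 10.
A graph is a tree iff it is connected and has exactly n-1 edges. This graph is connected (all 6 vertices in one component) and has 6-1 = 5 edges. It is a tree.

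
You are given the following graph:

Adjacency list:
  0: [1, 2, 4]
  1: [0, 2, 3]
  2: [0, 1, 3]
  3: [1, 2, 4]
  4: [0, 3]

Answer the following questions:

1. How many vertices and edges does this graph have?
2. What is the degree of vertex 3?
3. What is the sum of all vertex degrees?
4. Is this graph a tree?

Count: 5 vertices, 7 edges.
Vertex 3 has neighbors [1, 2, 4], degree = 3.
Handshaking lemma: 2 * 7 = 14.
A tree on 5 vertices has 4 edges. This graph has 7 edges (3 extra). Not a tree.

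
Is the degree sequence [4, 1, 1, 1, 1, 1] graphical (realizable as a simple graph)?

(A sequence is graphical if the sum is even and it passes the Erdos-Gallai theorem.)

Sum of degrees = 9. Sum is odd, so the sequence is NOT graphical.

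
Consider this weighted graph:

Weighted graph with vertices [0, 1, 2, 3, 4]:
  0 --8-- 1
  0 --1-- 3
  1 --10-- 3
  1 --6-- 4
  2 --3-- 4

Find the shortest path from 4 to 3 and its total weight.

Using Dijkstra's algorithm from vertex 4:
Shortest path: 4 -> 1 -> 0 -> 3
Total weight: 6 + 8 + 1 = 15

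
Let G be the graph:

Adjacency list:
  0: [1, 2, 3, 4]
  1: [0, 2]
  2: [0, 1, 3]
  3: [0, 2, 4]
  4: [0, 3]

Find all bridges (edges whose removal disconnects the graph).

No bridges found. The graph is 2-edge-connected (no single edge removal disconnects it).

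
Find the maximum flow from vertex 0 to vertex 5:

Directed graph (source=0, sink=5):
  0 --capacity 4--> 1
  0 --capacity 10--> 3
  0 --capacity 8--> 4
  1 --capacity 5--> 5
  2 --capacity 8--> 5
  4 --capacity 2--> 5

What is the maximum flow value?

Computing max flow:
  Flow on (0->1): 4/4
  Flow on (0->4): 2/8
  Flow on (1->5): 4/5
  Flow on (4->5): 2/2
Maximum flow = 6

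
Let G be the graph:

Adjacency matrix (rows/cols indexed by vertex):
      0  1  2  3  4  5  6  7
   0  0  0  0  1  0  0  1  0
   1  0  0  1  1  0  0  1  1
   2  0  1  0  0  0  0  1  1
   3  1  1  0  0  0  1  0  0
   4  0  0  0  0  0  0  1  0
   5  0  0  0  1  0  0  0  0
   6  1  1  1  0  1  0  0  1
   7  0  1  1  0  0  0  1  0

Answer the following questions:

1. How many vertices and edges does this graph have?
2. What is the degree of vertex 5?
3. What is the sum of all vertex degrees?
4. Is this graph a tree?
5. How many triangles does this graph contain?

Count: 8 vertices, 11 edges.
Vertex 5 has neighbors [3], degree = 1.
Handshaking lemma: 2 * 11 = 22.
A tree on 8 vertices has 7 edges. This graph has 11 edges (4 extra). Not a tree.
Number of triangles = 4.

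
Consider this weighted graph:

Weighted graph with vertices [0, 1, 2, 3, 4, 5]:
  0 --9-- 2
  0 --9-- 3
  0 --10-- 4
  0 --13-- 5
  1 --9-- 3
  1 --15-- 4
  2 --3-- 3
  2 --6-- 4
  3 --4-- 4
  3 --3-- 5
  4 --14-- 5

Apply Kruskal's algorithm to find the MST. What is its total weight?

Applying Kruskal's algorithm (sort edges by weight, add if no cycle):
  Add (2,3) w=3
  Add (3,5) w=3
  Add (3,4) w=4
  Skip (2,4) w=6 (creates cycle)
  Add (0,3) w=9
  Skip (0,2) w=9 (creates cycle)
  Add (1,3) w=9
  Skip (0,4) w=10 (creates cycle)
  Skip (0,5) w=13 (creates cycle)
  Skip (4,5) w=14 (creates cycle)
  Skip (1,4) w=15 (creates cycle)
MST weight = 28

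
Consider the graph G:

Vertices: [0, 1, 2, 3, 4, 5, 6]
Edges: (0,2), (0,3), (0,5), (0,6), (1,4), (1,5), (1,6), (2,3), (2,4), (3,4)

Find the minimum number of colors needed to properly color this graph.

The graph has a maximum clique of size 3 (lower bound on chromatic number).
A valid 3-coloring: {0: 0, 1: 1, 2: 1, 3: 2, 4: 0, 5: 2, 6: 2}.
Chromatic number = 3.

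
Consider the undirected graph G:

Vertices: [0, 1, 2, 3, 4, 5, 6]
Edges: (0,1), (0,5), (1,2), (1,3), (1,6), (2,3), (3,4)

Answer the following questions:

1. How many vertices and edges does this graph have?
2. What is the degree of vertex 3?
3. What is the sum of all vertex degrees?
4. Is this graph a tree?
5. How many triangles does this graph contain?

Count: 7 vertices, 7 edges.
Vertex 3 has neighbors [1, 2, 4], degree = 3.
Handshaking lemma: 2 * 7 = 14.
A tree on 7 vertices has 6 edges. This graph has 7 edges (1 extra). Not a tree.
Number of triangles = 1.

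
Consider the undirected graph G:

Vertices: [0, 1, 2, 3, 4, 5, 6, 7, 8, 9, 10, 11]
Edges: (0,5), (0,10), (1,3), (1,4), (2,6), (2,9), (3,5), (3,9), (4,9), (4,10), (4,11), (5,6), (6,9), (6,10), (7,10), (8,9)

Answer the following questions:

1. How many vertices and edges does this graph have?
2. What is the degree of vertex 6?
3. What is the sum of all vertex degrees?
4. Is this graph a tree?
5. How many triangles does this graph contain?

Count: 12 vertices, 16 edges.
Vertex 6 has neighbors [2, 5, 9, 10], degree = 4.
Handshaking lemma: 2 * 16 = 32.
A tree on 12 vertices has 11 edges. This graph has 16 edges (5 extra). Not a tree.
Number of triangles = 1.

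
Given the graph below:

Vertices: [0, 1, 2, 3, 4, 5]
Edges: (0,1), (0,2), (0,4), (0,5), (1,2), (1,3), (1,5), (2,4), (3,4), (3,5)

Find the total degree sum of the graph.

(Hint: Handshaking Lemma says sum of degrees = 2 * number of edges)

Count edges: 10 edges.
By Handshaking Lemma: sum of degrees = 2 * 10 = 20.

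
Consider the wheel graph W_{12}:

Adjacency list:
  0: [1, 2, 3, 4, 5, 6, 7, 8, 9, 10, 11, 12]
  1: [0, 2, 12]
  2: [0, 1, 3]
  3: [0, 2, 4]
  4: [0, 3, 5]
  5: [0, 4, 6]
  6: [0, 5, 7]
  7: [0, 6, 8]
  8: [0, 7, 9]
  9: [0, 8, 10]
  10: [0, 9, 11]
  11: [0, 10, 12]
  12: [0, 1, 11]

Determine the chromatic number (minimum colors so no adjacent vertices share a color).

W_{12} = C_{12} plus a hub adjacent to every cycle vertex.
The outer cycle needs 2 colors (even cycle); the hub is adjacent to all of them so needs a fresh color.
Chromatic number = 2 + 1 = 3.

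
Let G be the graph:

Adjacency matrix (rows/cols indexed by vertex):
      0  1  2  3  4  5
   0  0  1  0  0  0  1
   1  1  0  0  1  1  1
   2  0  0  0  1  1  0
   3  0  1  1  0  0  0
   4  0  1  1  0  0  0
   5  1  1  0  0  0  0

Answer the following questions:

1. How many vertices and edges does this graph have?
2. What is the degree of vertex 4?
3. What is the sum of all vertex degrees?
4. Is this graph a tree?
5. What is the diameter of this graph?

Count: 6 vertices, 7 edges.
Vertex 4 has neighbors [1, 2], degree = 2.
Handshaking lemma: 2 * 7 = 14.
A tree on 6 vertices has 5 edges. This graph has 7 edges (2 extra). Not a tree.
Diameter (longest shortest path) = 3.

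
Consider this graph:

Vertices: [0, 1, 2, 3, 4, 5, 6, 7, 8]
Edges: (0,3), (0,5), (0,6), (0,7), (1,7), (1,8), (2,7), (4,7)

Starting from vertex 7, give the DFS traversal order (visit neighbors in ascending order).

DFS from vertex 7 (neighbors processed in ascending order):
Visit order: 7, 0, 3, 5, 6, 1, 8, 2, 4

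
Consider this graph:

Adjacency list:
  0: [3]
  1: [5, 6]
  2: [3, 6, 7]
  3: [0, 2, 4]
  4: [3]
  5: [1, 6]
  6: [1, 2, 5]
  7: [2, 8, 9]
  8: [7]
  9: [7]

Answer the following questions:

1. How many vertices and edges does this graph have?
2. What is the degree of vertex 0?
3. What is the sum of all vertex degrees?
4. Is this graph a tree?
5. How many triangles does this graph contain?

Count: 10 vertices, 10 edges.
Vertex 0 has neighbors [3], degree = 1.
Handshaking lemma: 2 * 10 = 20.
A tree on 10 vertices has 9 edges. This graph has 10 edges (1 extra). Not a tree.
Number of triangles = 1.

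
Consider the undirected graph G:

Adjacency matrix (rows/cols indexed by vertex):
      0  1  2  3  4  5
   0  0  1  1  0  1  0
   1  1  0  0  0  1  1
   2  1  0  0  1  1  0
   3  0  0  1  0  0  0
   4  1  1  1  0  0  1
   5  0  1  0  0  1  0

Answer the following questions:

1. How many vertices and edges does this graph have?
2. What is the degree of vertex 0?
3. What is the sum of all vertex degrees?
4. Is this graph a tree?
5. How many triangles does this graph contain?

Count: 6 vertices, 8 edges.
Vertex 0 has neighbors [1, 2, 4], degree = 3.
Handshaking lemma: 2 * 8 = 16.
A tree on 6 vertices has 5 edges. This graph has 8 edges (3 extra). Not a tree.
Number of triangles = 3.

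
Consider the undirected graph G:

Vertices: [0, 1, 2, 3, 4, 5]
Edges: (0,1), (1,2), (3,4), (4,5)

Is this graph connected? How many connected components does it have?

Checking connectivity: the graph has 2 connected component(s).
Components: [[0, 1, 2], [3, 4, 5]]. The graph is NOT connected.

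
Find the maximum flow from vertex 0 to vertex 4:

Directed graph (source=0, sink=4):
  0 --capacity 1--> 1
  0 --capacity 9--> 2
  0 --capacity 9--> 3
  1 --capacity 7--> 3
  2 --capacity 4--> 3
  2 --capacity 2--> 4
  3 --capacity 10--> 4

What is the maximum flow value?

Computing max flow:
  Flow on (0->2): 6/9
  Flow on (0->3): 6/9
  Flow on (2->3): 4/4
  Flow on (2->4): 2/2
  Flow on (3->4): 10/10
Maximum flow = 12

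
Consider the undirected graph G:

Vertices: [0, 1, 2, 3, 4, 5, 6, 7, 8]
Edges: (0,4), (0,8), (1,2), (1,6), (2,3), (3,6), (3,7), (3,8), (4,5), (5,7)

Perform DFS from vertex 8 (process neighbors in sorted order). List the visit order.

DFS from vertex 8 (neighbors processed in ascending order):
Visit order: 8, 0, 4, 5, 7, 3, 2, 1, 6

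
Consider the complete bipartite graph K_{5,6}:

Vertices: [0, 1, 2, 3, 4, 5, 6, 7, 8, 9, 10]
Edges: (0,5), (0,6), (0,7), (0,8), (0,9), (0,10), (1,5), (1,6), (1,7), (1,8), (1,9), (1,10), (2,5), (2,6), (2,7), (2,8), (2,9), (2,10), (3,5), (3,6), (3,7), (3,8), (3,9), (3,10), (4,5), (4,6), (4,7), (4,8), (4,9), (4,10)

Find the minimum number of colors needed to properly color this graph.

K_{5,6} is bipartite: vertices split into two independent sets of size 5 and 6.
Color one set 0, the other 1. No adjacent vertices share a color.
Chromatic number = 2.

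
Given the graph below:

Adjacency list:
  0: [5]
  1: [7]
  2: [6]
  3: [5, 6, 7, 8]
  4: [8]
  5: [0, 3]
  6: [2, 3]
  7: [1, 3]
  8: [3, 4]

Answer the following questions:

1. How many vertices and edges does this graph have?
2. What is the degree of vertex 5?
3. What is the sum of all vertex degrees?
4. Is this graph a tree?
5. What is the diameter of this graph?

Count: 9 vertices, 8 edges.
Vertex 5 has neighbors [0, 3], degree = 2.
Handshaking lemma: 2 * 8 = 16.
A graph is a tree iff it is connected and has exactly n-1 edges. This graph is connected (all 9 vertices in one component) and has 9-1 = 8 edges. It is a tree.
Diameter (longest shortest path) = 4.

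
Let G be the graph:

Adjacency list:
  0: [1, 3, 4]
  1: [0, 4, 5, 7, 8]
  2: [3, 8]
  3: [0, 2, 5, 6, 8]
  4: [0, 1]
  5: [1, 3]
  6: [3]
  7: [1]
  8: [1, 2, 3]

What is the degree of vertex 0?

Vertex 0 has neighbors [1, 3, 4], so deg(0) = 3.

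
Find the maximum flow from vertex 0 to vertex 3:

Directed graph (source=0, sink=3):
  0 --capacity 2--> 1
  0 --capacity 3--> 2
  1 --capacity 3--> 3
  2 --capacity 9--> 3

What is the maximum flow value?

Computing max flow:
  Flow on (0->1): 2/2
  Flow on (0->2): 3/3
  Flow on (1->3): 2/3
  Flow on (2->3): 3/9
Maximum flow = 5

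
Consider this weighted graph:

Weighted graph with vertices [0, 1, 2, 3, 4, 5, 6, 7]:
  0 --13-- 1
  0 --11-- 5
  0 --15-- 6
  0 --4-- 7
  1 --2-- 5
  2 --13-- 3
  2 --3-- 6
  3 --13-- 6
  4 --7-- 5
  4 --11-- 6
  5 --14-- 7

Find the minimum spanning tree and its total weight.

Applying Kruskal's algorithm (sort edges by weight, add if no cycle):
  Add (1,5) w=2
  Add (2,6) w=3
  Add (0,7) w=4
  Add (4,5) w=7
  Add (0,5) w=11
  Add (4,6) w=11
  Skip (0,1) w=13 (creates cycle)
  Add (2,3) w=13
  Skip (3,6) w=13 (creates cycle)
  Skip (5,7) w=14 (creates cycle)
  Skip (0,6) w=15 (creates cycle)
MST weight = 51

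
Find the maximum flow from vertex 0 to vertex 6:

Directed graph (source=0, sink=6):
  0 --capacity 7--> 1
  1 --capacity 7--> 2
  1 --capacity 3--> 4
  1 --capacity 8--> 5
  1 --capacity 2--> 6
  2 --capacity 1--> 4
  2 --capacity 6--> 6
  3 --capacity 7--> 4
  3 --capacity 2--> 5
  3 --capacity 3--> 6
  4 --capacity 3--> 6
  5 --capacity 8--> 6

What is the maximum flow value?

Computing max flow:
  Flow on (0->1): 7/7
  Flow on (1->2): 5/7
  Flow on (1->6): 2/2
  Flow on (2->6): 5/6
Maximum flow = 7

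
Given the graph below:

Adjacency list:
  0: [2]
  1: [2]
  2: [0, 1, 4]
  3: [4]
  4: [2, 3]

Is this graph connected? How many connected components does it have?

Checking connectivity: the graph has 1 connected component(s).
All vertices are reachable from each other. The graph IS connected.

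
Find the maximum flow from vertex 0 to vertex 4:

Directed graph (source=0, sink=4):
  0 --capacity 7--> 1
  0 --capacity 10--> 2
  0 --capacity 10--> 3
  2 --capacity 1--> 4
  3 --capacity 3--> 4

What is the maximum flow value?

Computing max flow:
  Flow on (0->2): 1/10
  Flow on (0->3): 3/10
  Flow on (2->4): 1/1
  Flow on (3->4): 3/3
Maximum flow = 4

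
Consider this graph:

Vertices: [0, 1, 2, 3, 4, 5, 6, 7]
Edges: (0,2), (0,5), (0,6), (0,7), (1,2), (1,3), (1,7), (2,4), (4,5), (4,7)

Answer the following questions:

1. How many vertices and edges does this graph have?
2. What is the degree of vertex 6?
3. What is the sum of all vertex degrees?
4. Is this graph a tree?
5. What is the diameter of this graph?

Count: 8 vertices, 10 edges.
Vertex 6 has neighbors [0], degree = 1.
Handshaking lemma: 2 * 10 = 20.
A tree on 8 vertices has 7 edges. This graph has 10 edges (3 extra). Not a tree.
Diameter (longest shortest path) = 4.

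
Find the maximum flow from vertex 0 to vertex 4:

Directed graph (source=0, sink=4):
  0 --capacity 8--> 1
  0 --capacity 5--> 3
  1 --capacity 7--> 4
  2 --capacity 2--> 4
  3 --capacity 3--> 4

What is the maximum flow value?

Computing max flow:
  Flow on (0->1): 7/8
  Flow on (0->3): 3/5
  Flow on (1->4): 7/7
  Flow on (3->4): 3/3
Maximum flow = 10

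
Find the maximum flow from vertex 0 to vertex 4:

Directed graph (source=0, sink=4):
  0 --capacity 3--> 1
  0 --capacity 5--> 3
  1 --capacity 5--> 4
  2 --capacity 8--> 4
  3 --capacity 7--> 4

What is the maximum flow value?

Computing max flow:
  Flow on (0->1): 3/3
  Flow on (0->3): 5/5
  Flow on (1->4): 3/5
  Flow on (3->4): 5/7
Maximum flow = 8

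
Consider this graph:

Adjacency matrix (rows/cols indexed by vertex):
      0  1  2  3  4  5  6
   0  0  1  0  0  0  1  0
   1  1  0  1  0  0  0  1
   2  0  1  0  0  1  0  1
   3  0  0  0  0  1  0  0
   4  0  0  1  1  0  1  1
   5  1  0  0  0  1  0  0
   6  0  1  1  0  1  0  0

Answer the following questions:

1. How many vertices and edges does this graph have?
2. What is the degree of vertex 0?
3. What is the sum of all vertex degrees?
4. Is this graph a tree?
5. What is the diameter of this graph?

Count: 7 vertices, 9 edges.
Vertex 0 has neighbors [1, 5], degree = 2.
Handshaking lemma: 2 * 9 = 18.
A tree on 7 vertices has 6 edges. This graph has 9 edges (3 extra). Not a tree.
Diameter (longest shortest path) = 3.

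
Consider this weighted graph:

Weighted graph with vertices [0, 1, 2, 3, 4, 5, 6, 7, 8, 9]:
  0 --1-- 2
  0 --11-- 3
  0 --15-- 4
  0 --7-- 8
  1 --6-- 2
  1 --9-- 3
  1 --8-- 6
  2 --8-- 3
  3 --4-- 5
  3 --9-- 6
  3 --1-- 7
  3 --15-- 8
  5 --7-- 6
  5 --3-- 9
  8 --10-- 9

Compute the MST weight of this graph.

Applying Kruskal's algorithm (sort edges by weight, add if no cycle):
  Add (0,2) w=1
  Add (3,7) w=1
  Add (5,9) w=3
  Add (3,5) w=4
  Add (1,2) w=6
  Add (0,8) w=7
  Add (5,6) w=7
  Add (1,6) w=8
  Skip (2,3) w=8 (creates cycle)
  Skip (1,3) w=9 (creates cycle)
  Skip (3,6) w=9 (creates cycle)
  Skip (8,9) w=10 (creates cycle)
  Skip (0,3) w=11 (creates cycle)
  Add (0,4) w=15
  Skip (3,8) w=15 (creates cycle)
MST weight = 52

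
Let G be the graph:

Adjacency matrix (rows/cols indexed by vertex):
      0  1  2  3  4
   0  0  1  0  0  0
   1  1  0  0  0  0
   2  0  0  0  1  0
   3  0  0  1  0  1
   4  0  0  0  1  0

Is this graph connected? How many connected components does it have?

Checking connectivity: the graph has 2 connected component(s).
Components: [[0, 1], [2, 3, 4]]. The graph is NOT connected.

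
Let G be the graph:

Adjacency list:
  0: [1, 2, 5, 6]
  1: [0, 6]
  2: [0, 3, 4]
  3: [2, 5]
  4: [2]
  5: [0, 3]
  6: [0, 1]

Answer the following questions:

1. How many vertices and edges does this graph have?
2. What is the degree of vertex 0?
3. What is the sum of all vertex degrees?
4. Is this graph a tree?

Count: 7 vertices, 8 edges.
Vertex 0 has neighbors [1, 2, 5, 6], degree = 4.
Handshaking lemma: 2 * 8 = 16.
A tree on 7 vertices has 6 edges. This graph has 8 edges (2 extra). Not a tree.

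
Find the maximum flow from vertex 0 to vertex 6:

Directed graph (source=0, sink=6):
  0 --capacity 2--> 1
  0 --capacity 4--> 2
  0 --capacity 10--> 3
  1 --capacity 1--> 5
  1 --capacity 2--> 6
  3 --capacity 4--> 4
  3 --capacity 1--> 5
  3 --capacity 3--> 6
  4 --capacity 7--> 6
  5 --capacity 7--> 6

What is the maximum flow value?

Computing max flow:
  Flow on (0->1): 2/2
  Flow on (0->3): 8/10
  Flow on (1->6): 2/2
  Flow on (3->4): 4/4
  Flow on (3->5): 1/1
  Flow on (3->6): 3/3
  Flow on (4->6): 4/7
  Flow on (5->6): 1/7
Maximum flow = 10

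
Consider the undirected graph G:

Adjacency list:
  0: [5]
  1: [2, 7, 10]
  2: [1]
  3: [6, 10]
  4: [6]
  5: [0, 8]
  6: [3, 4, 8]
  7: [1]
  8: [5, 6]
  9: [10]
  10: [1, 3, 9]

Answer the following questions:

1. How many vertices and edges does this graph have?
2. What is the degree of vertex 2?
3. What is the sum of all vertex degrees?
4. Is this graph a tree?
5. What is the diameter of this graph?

Count: 11 vertices, 10 edges.
Vertex 2 has neighbors [1], degree = 1.
Handshaking lemma: 2 * 10 = 20.
A graph is a tree iff it is connected and has exactly n-1 edges. This graph is connected (all 11 vertices in one component) and has 11-1 = 10 edges. It is a tree.
Diameter (longest shortest path) = 7.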